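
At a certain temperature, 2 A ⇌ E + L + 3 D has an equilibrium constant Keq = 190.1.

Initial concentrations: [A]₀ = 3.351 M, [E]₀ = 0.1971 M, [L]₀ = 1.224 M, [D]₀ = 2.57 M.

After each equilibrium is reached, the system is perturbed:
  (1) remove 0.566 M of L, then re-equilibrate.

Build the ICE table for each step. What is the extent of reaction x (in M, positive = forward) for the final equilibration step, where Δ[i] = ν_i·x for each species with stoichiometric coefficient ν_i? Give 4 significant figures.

Q₀ = 0.3647 vs Keq = 190.1 ⇒ Q<K, forward
Step 1:
                    A           E           L           D
  init          3.351      0.1971       1.224        2.57
  Δ            -1.903      0.9514      0.9514       2.854
  eq            1.448       1.148       2.175       5.424
  solve Keq expr → x = 0.9514; check Q = 190.1
Then remove 0.566 M of L.
Step 2:
                    A           E           L           D
  init          1.448       1.148       1.609       5.424
  Δ           -0.1011     0.05053     0.05053      0.1516
  eq            1.347       1.199        1.66       5.576
  solve Keq expr → x = 0.05053; check Q = 190.1

x = 0.05053 M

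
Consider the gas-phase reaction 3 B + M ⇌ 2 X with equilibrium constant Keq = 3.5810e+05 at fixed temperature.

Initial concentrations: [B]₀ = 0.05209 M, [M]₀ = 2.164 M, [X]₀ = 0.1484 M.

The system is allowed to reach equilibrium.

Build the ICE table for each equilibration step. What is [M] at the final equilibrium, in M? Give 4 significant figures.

Q₀ = 72 vs Keq = 3.5810e+05 ⇒ Q<K, forward
Step 1:
                  B         M         X
  Initial   0.05209     2.164    0.1484
  Change    -0.0486   -0.0162    0.0324
  Equil     0.00349     2.148    0.1808
  solve Keq expr → x = 0.0162; check Q = 3.5810e+05

[M]_eq = 2.148 M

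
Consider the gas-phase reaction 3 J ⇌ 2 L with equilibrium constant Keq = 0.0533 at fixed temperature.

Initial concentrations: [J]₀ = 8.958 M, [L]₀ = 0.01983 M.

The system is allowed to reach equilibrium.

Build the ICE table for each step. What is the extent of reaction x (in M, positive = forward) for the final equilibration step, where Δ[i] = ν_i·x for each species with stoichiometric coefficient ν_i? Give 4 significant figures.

Q₀ = 5.4703e-07 vs Keq = 0.0533 ⇒ Q<K, forward
Step 1:
                   J          L
  I            8.958    0.01983
  C           -3.904      2.603
  E            5.054      2.623
  solve Keq expr → x = 1.301; check Q = 0.0533

x = 1.301 M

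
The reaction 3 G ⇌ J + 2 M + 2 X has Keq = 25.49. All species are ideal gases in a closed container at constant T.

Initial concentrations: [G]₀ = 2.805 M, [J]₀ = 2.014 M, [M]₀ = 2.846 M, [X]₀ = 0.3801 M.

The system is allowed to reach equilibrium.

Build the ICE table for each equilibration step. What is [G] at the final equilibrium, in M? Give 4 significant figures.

Q₀ = 0.1068 vs Keq = 25.49 ⇒ Q<K, forward
Step 1:
                    G           J           M           X
  init          2.805       2.014       2.846      0.3801
  Δ             -1.44      0.4799      0.9599      0.9599
  eq            1.365       2.494       3.806        1.34
  solve Keq expr → x = 0.4799; check Q = 25.49

[G]_eq = 1.365 M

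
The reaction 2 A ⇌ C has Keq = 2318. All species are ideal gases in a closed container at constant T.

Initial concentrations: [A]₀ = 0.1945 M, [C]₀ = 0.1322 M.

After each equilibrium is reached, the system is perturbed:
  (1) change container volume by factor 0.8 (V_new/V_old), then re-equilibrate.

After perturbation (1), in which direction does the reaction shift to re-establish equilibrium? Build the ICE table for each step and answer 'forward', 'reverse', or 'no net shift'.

Direction: forward

Q₀ = 3.495 vs Keq = 2318 ⇒ Q<K, forward
Step 1:
                  A         C
  I          0.1945    0.1322
  C         -0.1847   0.09233
  E        0.009842    0.2245
  solve Keq expr → x = 0.09233; check Q = 2318
Then change container volume by factor 0.8 (V_new/V_old).
Step 2:
                  A         C
  I          0.0123    0.2807
  C       -0.001286 6.4310e-04
  E         0.01102    0.2813
  solve Keq expr → x = 6.4310e-04; check Q = 2318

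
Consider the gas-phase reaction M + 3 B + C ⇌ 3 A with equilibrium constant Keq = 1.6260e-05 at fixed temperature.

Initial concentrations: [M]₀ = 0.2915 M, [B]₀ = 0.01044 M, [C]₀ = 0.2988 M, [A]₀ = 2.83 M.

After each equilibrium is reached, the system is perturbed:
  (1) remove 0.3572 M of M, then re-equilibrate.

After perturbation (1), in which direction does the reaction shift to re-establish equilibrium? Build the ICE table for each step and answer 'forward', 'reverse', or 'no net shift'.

Direction: reverse

Q₀ = 2.2869e+08 vs Keq = 1.6260e-05 ⇒ Q>K, reverse
Step 1:
                  M         B         C         A
  Initial    0.2915   0.01044    0.2988      2.83
  Change     0.9168      2.75    0.9168     -2.75
  Equil       1.208     2.761     1.216   0.07951
  solve Keq expr → x = -0.9168; check Q = 1.6260e-05
Then remove 0.3572 M of M.
Step 2:
                  M         B         C         A
  Initial    0.8511     2.761     1.216   0.07951
  Change   0.002806  0.008417  0.002806 -0.008417
  Equil      0.8539     2.769     1.218   0.07109
  solve Keq expr → x = -0.002806; check Q = 1.6260e-05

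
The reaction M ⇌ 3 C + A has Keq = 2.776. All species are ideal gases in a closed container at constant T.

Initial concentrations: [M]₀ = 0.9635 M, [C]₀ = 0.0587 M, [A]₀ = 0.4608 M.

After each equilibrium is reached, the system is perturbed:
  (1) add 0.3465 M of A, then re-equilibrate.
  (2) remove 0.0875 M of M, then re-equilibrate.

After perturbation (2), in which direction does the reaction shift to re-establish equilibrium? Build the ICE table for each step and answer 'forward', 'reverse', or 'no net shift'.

Q₀ = 9.6733e-05 vs Keq = 2.776 ⇒ Q<K, forward
Step 1:
                   M          C          A
  I           0.9635     0.0587     0.4608
  C          -0.3909      1.173     0.3909
  E           0.5726      1.231     0.8517
  solve Keq expr → x = 0.3909; check Q = 2.776
Then add 0.3465 M of A.
Step 2:
                   M          C          A
  I           0.5726      1.231      1.198
  C          0.03357    -0.1007   -0.03357
  E           0.6062      1.131      1.165
  solve Keq expr → x = -0.03357; check Q = 2.776
Then remove 0.0875 M of M.
Step 3:
                   M          C          A
  I           0.5187      1.131      1.165
  C          0.01433   -0.04298   -0.01433
  E            0.533      1.088       1.15
  solve Keq expr → x = -0.01433; check Q = 2.776

Direction: reverse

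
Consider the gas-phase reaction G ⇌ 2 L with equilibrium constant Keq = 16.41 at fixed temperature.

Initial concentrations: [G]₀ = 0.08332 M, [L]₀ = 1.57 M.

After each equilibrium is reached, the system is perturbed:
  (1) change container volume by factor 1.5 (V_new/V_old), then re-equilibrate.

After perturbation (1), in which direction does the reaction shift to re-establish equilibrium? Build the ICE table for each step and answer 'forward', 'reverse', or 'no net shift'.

Q₀ = 29.58 vs Keq = 16.41 ⇒ Q>K, reverse
Step 1:
                   G          L
  init       0.08332       1.57
  Δ          0.04879   -0.09759
  eq          0.1321      1.472
  solve Keq expr → x = -0.04879; check Q = 16.41
Then change container volume by factor 1.5 (V_new/V_old).
Step 2:
                   G          L
  init       0.08808     0.9816
  Δ         -0.02358    0.04716
  eq          0.0645      1.029
  solve Keq expr → x = 0.02358; check Q = 16.41

Direction: forward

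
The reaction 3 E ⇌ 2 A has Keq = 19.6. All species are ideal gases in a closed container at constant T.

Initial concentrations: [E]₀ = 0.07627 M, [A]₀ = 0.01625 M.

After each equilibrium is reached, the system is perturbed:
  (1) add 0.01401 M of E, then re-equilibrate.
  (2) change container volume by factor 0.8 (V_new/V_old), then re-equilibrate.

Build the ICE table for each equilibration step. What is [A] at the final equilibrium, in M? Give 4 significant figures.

Q₀ = 0.5952 vs Keq = 19.6 ⇒ Q<K, forward
Step 1:
                   E          A
  I          0.07627    0.01625
  C         -0.03378    0.02252
  E          0.04249    0.03877
  solve Keq expr → x = 0.01126; check Q = 19.6
Then add 0.01401 M of E.
Step 2:
                   E          A
  I           0.0565    0.03877
  C        -0.009501   0.006334
  E            0.047    0.04511
  solve Keq expr → x = 0.003167; check Q = 19.6
Then change container volume by factor 0.8 (V_new/V_old).
Step 3:
                   E          A
  I          0.05875    0.05638
  C         -0.00295   0.001967
  E           0.0558    0.05835
  solve Keq expr → x = 9.8337e-04; check Q = 19.6

[A]_eq = 0.05835 M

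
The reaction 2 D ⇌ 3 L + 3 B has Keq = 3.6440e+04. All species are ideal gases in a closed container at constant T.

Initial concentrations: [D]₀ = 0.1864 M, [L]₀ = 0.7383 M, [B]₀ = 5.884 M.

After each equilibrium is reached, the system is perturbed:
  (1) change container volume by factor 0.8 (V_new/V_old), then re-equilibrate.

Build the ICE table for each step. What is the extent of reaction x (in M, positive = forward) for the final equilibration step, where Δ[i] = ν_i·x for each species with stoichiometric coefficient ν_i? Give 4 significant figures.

Q₀ = 2360 vs Keq = 3.6440e+04 ⇒ Q<K, forward
Step 1:
                  D         L         B
  Initial    0.1864    0.7383     5.884
  Change     -0.118    0.1769    0.1769
  Equil     0.06844    0.9152     6.061
  solve Keq expr → x = 0.05898; check Q = 3.6440e+04
Then change container volume by factor 0.8 (V_new/V_old).
Step 2:
                  D         L         B
  Initial   0.08555     1.144     7.576
  Change    0.03712  -0.05568  -0.05568
  Equil      0.1227     1.088      7.52
  solve Keq expr → x = -0.01856; check Q = 3.6440e+04

x = -0.01856 M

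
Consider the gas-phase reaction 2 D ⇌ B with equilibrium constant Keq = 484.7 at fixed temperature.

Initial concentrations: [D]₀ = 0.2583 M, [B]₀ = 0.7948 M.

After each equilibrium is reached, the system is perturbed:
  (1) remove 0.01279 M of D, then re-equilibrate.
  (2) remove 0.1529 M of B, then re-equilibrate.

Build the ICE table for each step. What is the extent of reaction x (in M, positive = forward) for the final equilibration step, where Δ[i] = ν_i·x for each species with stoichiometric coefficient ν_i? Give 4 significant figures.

Q₀ = 11.91 vs Keq = 484.7 ⇒ Q<K, forward
Step 1:
                   D          B
  Initial     0.2583     0.7948
  Change     -0.2152     0.1076
  Equil      0.04315     0.9024
  solve Keq expr → x = 0.1076; check Q = 484.7
Then remove 0.01279 M of D.
Step 2:
                   D          B
  Initial    0.03036     0.9024
  Change     0.01264  -0.006319
  Equil        0.043     0.8961
  solve Keq expr → x = -0.006319; check Q = 484.7
Then remove 0.1529 M of B.
Step 3:
                   D          B
  Initial      0.043     0.7432
  Change    -0.00379   0.001895
  Equil      0.03921     0.7451
  solve Keq expr → x = 0.001895; check Q = 484.7

x = 0.001895 M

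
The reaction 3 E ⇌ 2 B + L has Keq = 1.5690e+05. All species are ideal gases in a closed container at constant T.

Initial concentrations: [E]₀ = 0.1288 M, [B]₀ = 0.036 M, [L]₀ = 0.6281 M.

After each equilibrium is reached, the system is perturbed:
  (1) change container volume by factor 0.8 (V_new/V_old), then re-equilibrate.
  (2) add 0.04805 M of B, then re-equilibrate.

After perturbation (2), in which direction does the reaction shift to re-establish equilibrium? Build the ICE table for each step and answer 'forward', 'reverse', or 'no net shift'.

Direction: reverse

Q₀ = 0.381 vs Keq = 1.5690e+05 ⇒ Q<K, forward
Step 1:
                  E         B         L
  Initial    0.1288     0.036    0.6281
  Change    -0.1249   0.08325   0.04162
  Equil     0.00393    0.1192    0.6697
  solve Keq expr → x = 0.04162; check Q = 1.5690e+05
Then change container volume by factor 0.8 (V_new/V_old).
Step 2:
                  E         B         L
  Initial  0.004912    0.1491    0.8372
  Change          0         0         0
  Equil    0.004912    0.1491    0.8372
  solve Keq expr → x = 0; check Q = 1.5690e+05
Then add 0.04805 M of B.
Step 3:
                  E         B         L
  Initial  0.004912    0.1971    0.8372
  Change  9.9183e-04 -6.6122e-04 -3.3061e-04
  Equil    0.005904    0.1964    0.8368
  solve Keq expr → x = -3.3061e-04; check Q = 1.5690e+05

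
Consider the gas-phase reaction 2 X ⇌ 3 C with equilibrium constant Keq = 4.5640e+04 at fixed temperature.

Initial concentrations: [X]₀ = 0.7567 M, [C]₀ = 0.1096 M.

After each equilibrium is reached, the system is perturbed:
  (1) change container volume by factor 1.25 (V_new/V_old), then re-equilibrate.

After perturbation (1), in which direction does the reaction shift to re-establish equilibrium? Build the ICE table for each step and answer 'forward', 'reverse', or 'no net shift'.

Direction: forward

Q₀ = 0.002299 vs Keq = 4.5640e+04 ⇒ Q<K, forward
Step 1:
                    X           C
  Initial      0.7567      0.1096
  Change      -0.7503       1.125
  Equil      0.006424       1.235
  solve Keq expr → x = 0.3751; check Q = 4.5640e+04
Then change container volume by factor 1.25 (V_new/V_old).
Step 2:
                    X           C
  Initial     0.00514       0.988
  Change  -5.3697e-04  8.0546e-04
  Equil      0.004603      0.9888
  solve Keq expr → x = 2.6849e-04; check Q = 4.5640e+04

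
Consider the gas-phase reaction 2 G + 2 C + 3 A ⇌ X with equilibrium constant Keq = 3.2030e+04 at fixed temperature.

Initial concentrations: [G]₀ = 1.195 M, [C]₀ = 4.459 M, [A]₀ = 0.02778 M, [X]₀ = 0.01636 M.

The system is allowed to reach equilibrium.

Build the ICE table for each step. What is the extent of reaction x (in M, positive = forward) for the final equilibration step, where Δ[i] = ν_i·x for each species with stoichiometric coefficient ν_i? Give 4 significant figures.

Q₀ = 26.88 vs Keq = 3.2030e+04 ⇒ Q<K, forward
Step 1:
                    G           C           A           X
  I             1.195       4.459     0.02778     0.01636
  C          -0.01649    -0.01649    -0.02474    0.008247
  E             1.179       4.443    0.003038     0.02461
  solve Keq expr → x = 0.008247; check Q = 3.2030e+04

x = 0.008247 M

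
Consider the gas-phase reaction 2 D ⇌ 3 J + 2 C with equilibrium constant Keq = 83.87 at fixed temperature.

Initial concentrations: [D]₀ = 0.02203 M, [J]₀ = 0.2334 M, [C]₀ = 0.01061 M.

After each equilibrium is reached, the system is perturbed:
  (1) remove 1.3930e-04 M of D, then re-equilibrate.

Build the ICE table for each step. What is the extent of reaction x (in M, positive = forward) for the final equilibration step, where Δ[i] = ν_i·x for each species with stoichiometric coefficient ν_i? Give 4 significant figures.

x = -6.8351e-05 M

Q₀ = 0.002949 vs Keq = 83.87 ⇒ Q<K, forward
Step 1:
                   D          J          C
  Initial    0.02203     0.2334    0.01061
  Change    -0.02155    0.03232    0.02155
  Equil   4.8100e-04     0.2657    0.03216
  solve Keq expr → x = 0.01077; check Q = 83.87
Then remove 1.3930e-04 M of D.
Step 2:
                   D          J          C
  Initial 3.4170e-04     0.2657    0.03216
  Change  1.3670e-04 -2.0505e-04 -1.3670e-04
  Equil   4.7840e-04     0.2655    0.03202
  solve Keq expr → x = -6.8351e-05; check Q = 83.87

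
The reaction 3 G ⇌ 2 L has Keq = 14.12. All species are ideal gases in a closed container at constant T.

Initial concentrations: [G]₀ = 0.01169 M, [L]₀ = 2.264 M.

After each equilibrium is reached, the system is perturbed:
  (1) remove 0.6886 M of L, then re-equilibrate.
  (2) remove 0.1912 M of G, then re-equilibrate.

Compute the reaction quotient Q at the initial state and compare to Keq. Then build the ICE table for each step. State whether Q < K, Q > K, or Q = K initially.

Q₀ = 3.2086e+06 vs Keq = 14.12 ⇒ Q>K, reverse
Step 1:
                   G          L
  init       0.01169      2.264
  Δ            0.613    -0.4087
  eq          0.6247      1.855
  solve Keq expr → x = -0.2043; check Q = 14.12
Then remove 0.6886 M of L.
Step 2:
                   G          L
  init        0.6247      1.167
  Δ          -0.1417    0.09449
  eq           0.483      1.261
  solve Keq expr → x = 0.04724; check Q = 14.12
Then remove 0.1912 M of G.
Step 3:
                   G          L
  init        0.2918      1.261
  Δ            0.163    -0.1087
  eq          0.4548      1.153
  solve Keq expr → x = -0.05435; check Q = 14.12

Q₀ = 3.2086e+06; Q > K (proceeds reverse)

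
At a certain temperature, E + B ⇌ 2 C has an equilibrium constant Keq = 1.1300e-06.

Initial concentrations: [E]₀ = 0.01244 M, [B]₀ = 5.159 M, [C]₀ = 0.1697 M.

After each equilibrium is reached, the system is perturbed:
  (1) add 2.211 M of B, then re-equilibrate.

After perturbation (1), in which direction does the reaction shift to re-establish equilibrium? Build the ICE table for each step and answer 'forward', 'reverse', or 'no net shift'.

Direction: forward

Q₀ = 0.4487 vs Keq = 1.1300e-06 ⇒ Q>K, reverse
Step 1:
                  E         B         C
  I         0.01244     5.159    0.1697
  C         0.08447   0.08447   -0.1689
  E         0.09691     5.243 7.5777e-04
  solve Keq expr → x = -0.08447; check Q = 1.1300e-06
Then add 2.211 M of B.
Step 2:
                  E         B         C
  I         0.09691     7.454 7.5777e-04
  C       -7.2702e-05 -7.2702e-05 1.4540e-04
  E         0.09684     7.454 9.0317e-04
  solve Keq expr → x = 7.2702e-05; check Q = 1.1300e-06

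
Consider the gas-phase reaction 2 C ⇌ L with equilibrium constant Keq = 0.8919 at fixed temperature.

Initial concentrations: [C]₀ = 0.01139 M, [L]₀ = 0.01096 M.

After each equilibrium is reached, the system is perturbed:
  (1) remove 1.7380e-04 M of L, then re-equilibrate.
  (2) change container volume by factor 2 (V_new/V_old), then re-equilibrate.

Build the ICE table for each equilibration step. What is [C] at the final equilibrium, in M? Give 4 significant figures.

Q₀ = 84.48 vs Keq = 0.8919 ⇒ Q>K, reverse
Step 1:
                    C           L
  init        0.01139     0.01096
  Δ           0.02015    -0.01007
  eq          0.03154  8.8701e-04
  solve Keq expr → x = -0.01007; check Q = 0.8919
Then remove 1.7380e-04 M of L.
Step 2:
                    C           L
  init        0.03154  7.1321e-04
  Δ       -3.1260e-04  1.5630e-04
  eq          0.03122  8.6951e-04
  solve Keq expr → x = 1.5630e-04; check Q = 0.8919
Then change container volume by factor 2 (V_new/V_old).
Step 3:
                    C           L
  init        0.01561  4.3476e-04
  Δ        4.1153e-04 -2.0577e-04
  eq          0.01602  2.2899e-04
  solve Keq expr → x = -2.0577e-04; check Q = 0.8919

[C]_eq = 0.01602 M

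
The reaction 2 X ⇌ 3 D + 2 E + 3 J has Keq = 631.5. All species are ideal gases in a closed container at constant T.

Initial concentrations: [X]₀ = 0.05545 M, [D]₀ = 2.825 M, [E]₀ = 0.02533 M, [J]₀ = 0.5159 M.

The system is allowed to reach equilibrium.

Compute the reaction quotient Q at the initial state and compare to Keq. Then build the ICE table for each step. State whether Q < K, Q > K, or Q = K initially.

Q₀ = 0.646; Q < K (proceeds forward)

Q₀ = 0.646 vs Keq = 631.5 ⇒ Q<K, forward
Step 1:
                  X         D         E         J
  Initial   0.05545     2.825   0.02533    0.5159
  Change   -0.04886   0.07329   0.04886   0.07329
  Equil    0.006588     2.898   0.07419    0.5892
  solve Keq expr → x = 0.02443; check Q = 631.5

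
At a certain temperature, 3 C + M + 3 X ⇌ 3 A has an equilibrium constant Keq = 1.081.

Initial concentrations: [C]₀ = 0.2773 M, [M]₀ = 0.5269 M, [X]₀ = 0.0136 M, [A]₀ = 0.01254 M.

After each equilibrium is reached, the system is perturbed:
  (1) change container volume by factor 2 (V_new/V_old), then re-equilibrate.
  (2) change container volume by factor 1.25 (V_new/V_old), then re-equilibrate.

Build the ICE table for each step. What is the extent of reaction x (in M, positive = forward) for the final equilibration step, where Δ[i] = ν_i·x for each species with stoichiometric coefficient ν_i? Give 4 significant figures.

Q₀ = 69.77 vs Keq = 1.081 ⇒ Q>K, reverse
Step 1:
                  C         M         X         A
  Initial    0.2773    0.5269    0.0136   0.01254
  Change   0.007541  0.002514  0.007541 -0.007541
  Equil      0.2848    0.5294   0.02114  0.004999
  solve Keq expr → x = -0.002514; check Q = 1.081
Then change container volume by factor 2 (V_new/V_old).
Step 2:
                  C         M         X         A
  Initial    0.1424    0.2647   0.01057    0.0025
  Change   0.001368 4.5598e-04  0.001368 -0.001368
  Equil      0.1438    0.2652   0.01194  0.001132
  solve Keq expr → x = -4.5598e-04; check Q = 1.081
Then change container volume by factor 1.25 (V_new/V_old).
Step 3:
                  C         M         X         A
  Initial     0.115    0.2121  0.009551 9.0545e-04
  Change  2.1641e-04 7.2135e-05 2.1641e-04 -2.1641e-04
  Equil      0.1152    0.2122  0.009767 6.8904e-04
  solve Keq expr → x = -7.2135e-05; check Q = 1.081

x = -7.2135e-05 M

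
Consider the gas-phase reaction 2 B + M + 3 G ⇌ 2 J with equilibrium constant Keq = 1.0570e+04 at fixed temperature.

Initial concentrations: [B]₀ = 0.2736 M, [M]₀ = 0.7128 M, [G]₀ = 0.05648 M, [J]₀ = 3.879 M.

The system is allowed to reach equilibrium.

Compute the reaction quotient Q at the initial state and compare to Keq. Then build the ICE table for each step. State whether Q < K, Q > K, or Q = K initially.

Q₀ = 1.5651e+06 vs Keq = 1.0570e+04 ⇒ Q>K, reverse
Step 1:
                   B          M          G          J
  Initial     0.2736     0.7128    0.05648      3.879
  Change      0.1134    0.05671     0.1701    -0.1134
  Equil        0.387     0.7695     0.2266      3.766
  solve Keq expr → x = -0.05671; check Q = 1.0570e+04

Q₀ = 1.5651e+06; Q > K (proceeds reverse)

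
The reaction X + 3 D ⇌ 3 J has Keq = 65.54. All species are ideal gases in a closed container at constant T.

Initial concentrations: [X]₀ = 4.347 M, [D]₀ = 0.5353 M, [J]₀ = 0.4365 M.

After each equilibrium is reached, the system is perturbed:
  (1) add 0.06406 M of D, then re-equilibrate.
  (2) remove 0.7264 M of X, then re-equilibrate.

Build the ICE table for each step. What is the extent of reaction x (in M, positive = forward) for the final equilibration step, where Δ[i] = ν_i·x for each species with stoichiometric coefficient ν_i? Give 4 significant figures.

x = -0.002579 M

Q₀ = 0.1247 vs Keq = 65.54 ⇒ Q<K, forward
Step 1:
                    X           D           J
  init          4.347      0.5353      0.4365
  Δ           -0.1353     -0.4059      0.4059
  eq            4.212      0.1294      0.8424
  solve Keq expr → x = 0.1353; check Q = 65.54
Then add 0.06406 M of D.
Step 2:
                    X           D           J
  init          4.212      0.1934      0.8424
  Δ          -0.01845    -0.05536     0.05536
  eq            4.193      0.1381      0.8978
  solve Keq expr → x = 0.01845; check Q = 65.54
Then remove 0.7264 M of X.
Step 3:
                    X           D           J
  init          3.467      0.1381      0.8978
  Δ          0.002579    0.007736   -0.007736
  eq            3.469      0.1458        0.89
  solve Keq expr → x = -0.002579; check Q = 65.54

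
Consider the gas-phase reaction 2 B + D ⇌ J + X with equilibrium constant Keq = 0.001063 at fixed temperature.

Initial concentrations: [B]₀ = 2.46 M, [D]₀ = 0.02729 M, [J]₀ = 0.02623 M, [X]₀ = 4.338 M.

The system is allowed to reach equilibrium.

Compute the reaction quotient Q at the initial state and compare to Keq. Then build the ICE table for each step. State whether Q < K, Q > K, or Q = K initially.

Q₀ = 0.689 vs Keq = 0.001063 ⇒ Q>K, reverse
Step 1:
                  B         D         J         X
  init         2.46   0.02729   0.02623     4.338
  Δ         0.05229   0.02615  -0.02615  -0.02615
  eq          2.512   0.05344 8.3148e-05     4.312
  solve Keq expr → x = -0.02615; check Q = 0.001063

Q₀ = 0.689; Q > K (proceeds reverse)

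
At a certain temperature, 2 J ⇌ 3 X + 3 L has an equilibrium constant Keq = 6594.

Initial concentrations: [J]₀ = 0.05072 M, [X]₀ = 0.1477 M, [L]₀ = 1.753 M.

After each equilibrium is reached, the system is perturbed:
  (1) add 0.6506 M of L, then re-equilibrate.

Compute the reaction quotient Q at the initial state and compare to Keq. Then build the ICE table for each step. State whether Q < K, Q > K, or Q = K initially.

Q₀ = 6.747 vs Keq = 6594 ⇒ Q<K, forward
Step 1:
                   J          X          L
  Initial    0.05072     0.1477      1.753
  Change    -0.04761    0.07141    0.07141
  Equil     0.003112     0.2191      1.824
  solve Keq expr → x = 0.0238; check Q = 6594
Then add 0.6506 M of L.
Step 2:
                   J          X          L
  Initial   0.003112     0.2191      2.475
  Change    0.001712  -0.002568  -0.002568
  Equil     0.004824     0.2165      2.472
  solve Keq expr → x = -8.5590e-04; check Q = 6594

Q₀ = 6.747; Q < K (proceeds forward)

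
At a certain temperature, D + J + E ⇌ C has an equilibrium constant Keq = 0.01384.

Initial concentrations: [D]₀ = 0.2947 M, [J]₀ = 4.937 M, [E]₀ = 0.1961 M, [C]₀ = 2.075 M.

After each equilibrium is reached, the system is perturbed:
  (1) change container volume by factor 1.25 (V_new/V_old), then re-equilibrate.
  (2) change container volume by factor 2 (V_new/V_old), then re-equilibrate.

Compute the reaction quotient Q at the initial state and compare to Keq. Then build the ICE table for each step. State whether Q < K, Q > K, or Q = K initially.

Q₀ = 7.273; Q > K (proceeds reverse)

Q₀ = 7.273 vs Keq = 0.01384 ⇒ Q>K, reverse
Step 1:
                    D           J           E           C
  init         0.2947       4.937      0.1961       2.075
  Δ              1.72        1.72        1.72       -1.72
  eq            2.014       6.657       1.916      0.3555
  solve Keq expr → x = -1.72; check Q = 0.01384
Then change container volume by factor 1.25 (V_new/V_old).
Step 2:
                    D           J           E           C
  init          1.611       5.325       1.533      0.2844
  Δ           0.08027     0.08027     0.08027    -0.08027
  eq            1.692       5.405       1.613      0.2041
  solve Keq expr → x = -0.08027; check Q = 0.01384
Then change container volume by factor 2 (V_new/V_old).
Step 3:
                    D           J           E           C
  init         0.8458       2.703      0.8064      0.1021
  Δ           0.07116     0.07116     0.07116    -0.07116
  eq            0.917       2.774      0.8775     0.03089
  solve Keq expr → x = -0.07116; check Q = 0.01384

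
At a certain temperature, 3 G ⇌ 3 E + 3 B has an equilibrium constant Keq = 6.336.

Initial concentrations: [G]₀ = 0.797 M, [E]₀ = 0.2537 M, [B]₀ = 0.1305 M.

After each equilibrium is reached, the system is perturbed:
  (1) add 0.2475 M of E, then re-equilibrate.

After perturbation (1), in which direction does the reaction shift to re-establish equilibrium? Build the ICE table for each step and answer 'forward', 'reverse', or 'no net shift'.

Q₀ = 7.1683e-05 vs Keq = 6.336 ⇒ Q<K, forward
Step 1:
                   G          E          B
  I            0.797     0.2537     0.1305
  C          -0.5228     0.5228     0.5228
  E           0.2742     0.7765     0.6533
  solve Keq expr → x = 0.1743; check Q = 6.336
Then add 0.2475 M of E.
Step 2:
                   G          E          B
  I           0.2742      1.024     0.6533
  C          0.04645   -0.04645   -0.04645
  E           0.3206     0.9776     0.6069
  solve Keq expr → x = -0.01548; check Q = 6.336

Direction: reverse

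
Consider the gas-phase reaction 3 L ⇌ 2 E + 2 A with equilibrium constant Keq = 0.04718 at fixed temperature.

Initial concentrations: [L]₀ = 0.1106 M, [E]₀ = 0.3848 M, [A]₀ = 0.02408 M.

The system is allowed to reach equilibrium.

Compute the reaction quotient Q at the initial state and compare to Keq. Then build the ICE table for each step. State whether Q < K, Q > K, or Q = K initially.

Q₀ = 0.06346; Q > K (proceeds reverse)

Q₀ = 0.06346 vs Keq = 0.04718 ⇒ Q>K, reverse
Step 1:
                   L          E          A
  init        0.1106     0.3848    0.02408
  Δ         0.003357  -0.002238  -0.002238
  eq           0.114     0.3826    0.02184
  solve Keq expr → x = -0.001119; check Q = 0.04718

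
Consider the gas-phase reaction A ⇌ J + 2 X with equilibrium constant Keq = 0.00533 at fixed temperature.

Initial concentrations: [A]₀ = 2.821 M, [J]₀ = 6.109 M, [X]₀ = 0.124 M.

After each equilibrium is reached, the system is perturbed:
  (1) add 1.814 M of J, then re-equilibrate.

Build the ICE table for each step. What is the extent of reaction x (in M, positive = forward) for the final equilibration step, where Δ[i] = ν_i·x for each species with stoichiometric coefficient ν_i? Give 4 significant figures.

x = -0.003052 M

Q₀ = 0.0333 vs Keq = 0.00533 ⇒ Q>K, reverse
Step 1:
                   A          J          X
  Initial      2.821      6.109      0.124
  Change     0.03696   -0.03696   -0.07391
  Equil        2.858      6.072    0.05009
  solve Keq expr → x = -0.03696; check Q = 0.00533
Then add 1.814 M of J.
Step 2:
                   A          J          X
  Initial      2.858      7.886    0.05009
  Change    0.003052  -0.003052  -0.006105
  Equil        2.861      7.883    0.04398
  solve Keq expr → x = -0.003052; check Q = 0.00533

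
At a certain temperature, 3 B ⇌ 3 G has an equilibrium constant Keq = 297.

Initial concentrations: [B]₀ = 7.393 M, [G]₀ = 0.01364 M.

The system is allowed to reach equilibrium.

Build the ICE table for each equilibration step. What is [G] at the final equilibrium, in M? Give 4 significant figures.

Q₀ = 6.2803e-09 vs Keq = 297 ⇒ Q<K, forward
Step 1:
                   B          G
  init         7.393    0.01364
  Δ           -6.428      6.428
  eq          0.9654      6.441
  solve Keq expr → x = 2.143; check Q = 297

[G]_eq = 6.441 M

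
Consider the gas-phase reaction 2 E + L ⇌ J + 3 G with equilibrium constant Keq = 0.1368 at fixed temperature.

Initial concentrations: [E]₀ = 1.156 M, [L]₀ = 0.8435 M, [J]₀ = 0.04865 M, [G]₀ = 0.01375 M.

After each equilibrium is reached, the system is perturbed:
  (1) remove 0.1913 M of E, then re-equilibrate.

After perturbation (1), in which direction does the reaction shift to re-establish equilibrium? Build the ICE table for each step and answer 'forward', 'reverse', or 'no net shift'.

Direction: reverse

Q₀ = 1.1220e-07 vs Keq = 0.1368 ⇒ Q<K, forward
Step 1:
                    E           L           J           G
  I             1.156      0.8435     0.04865     0.01375
  C           -0.3896     -0.1948      0.1948      0.5845
  E            0.7664      0.6487      0.2435      0.5982
  solve Keq expr → x = 0.1948; check Q = 0.1368
Then remove 0.1913 M of E.
Step 2:
                    E           L           J           G
  I            0.5751      0.6487      0.2435      0.5982
  C           0.04046     0.02023    -0.02023    -0.06069
  E            0.6155      0.6689      0.2232      0.5375
  solve Keq expr → x = -0.02023; check Q = 0.1368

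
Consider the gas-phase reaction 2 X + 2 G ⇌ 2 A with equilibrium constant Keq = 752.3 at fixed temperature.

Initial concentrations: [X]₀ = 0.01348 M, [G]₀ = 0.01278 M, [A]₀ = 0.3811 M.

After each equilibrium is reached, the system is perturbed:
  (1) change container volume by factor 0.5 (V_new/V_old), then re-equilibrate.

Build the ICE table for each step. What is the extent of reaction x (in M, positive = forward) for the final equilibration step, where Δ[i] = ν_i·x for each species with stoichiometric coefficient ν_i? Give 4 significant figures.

x = 0.02689 M

Q₀ = 4.8937e+06 vs Keq = 752.3 ⇒ Q>K, reverse
Step 1:
                  X         G         A
  init      0.01348   0.01278    0.3811
  Δ         0.08991   0.08991  -0.08991
  eq         0.1034    0.1027    0.2912
  solve Keq expr → x = -0.04495; check Q = 752.3
Then change container volume by factor 0.5 (V_new/V_old).
Step 2:
                  X         G         A
  init       0.2068    0.2054    0.5824
  Δ        -0.05378  -0.05378   0.05378
  eq          0.153    0.1516    0.6362
  solve Keq expr → x = 0.02689; check Q = 752.3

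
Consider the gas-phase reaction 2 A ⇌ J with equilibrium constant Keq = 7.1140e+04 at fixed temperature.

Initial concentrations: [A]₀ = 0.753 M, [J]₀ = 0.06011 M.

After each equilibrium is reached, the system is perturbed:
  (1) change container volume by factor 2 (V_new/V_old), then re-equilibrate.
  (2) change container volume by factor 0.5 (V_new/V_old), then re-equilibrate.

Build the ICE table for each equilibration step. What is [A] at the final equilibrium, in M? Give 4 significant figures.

Q₀ = 0.106 vs Keq = 7.1140e+04 ⇒ Q<K, forward
Step 1:
                  A         J
  I           0.753   0.06011
  C         -0.7505    0.3753
  E        0.002474    0.4354
  solve Keq expr → x = 0.3753; check Q = 7.1140e+04
Then change container volume by factor 2 (V_new/V_old).
Step 2:
                  A         J
  I        0.001237    0.2177
  C       5.1132e-04 -2.5566e-04
  E        0.001748    0.2174
  solve Keq expr → x = -2.5566e-04; check Q = 7.1140e+04
Then change container volume by factor 0.5 (V_new/V_old).
Step 3:
                  A         J
  I        0.003497    0.4349
  C       -0.001023 5.1132e-04
  E        0.002474    0.4354
  solve Keq expr → x = 5.1132e-04; check Q = 7.1140e+04

[A]_eq = 0.002474 M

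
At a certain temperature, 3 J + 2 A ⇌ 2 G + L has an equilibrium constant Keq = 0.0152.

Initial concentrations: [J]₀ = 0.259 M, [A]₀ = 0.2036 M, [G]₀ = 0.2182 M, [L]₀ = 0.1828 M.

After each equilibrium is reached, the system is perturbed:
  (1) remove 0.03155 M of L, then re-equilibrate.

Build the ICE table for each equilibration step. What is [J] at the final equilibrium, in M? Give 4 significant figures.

[J]_eq = 0.4981 M

Q₀ = 12.08 vs Keq = 0.0152 ⇒ Q>K, reverse
Step 1:
                  J         A         G         L
  I           0.259    0.2036    0.2182    0.1828
  C           0.249     0.166    -0.166  -0.08299
  E           0.508    0.3696   0.05222   0.09981
  solve Keq expr → x = -0.08299; check Q = 0.0152
Then remove 0.03155 M of L.
Step 2:
                  J         A         G         L
  I           0.508    0.3696   0.05222   0.06826
  C       -0.009889 -0.006593  0.006593  0.003296
  E          0.4981     0.363   0.05881   0.07156
  solve Keq expr → x = 0.003296; check Q = 0.0152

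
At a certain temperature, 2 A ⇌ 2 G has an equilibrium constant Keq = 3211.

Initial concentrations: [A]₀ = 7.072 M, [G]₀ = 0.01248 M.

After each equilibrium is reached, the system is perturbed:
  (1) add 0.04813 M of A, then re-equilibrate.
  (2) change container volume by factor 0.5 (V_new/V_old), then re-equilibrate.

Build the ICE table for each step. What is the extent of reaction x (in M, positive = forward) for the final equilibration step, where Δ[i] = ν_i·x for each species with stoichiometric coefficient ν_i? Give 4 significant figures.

x = 0 M

Q₀ = 3.1142e-06 vs Keq = 3211 ⇒ Q<K, forward
Step 1:
                    A           G
  init          7.072     0.01248
  Δ            -6.949       6.949
  eq           0.1229       6.962
  solve Keq expr → x = 3.475; check Q = 3211
Then add 0.04813 M of A.
Step 2:
                    A           G
  init          0.171       6.962
  Δ           -0.0473      0.0473
  eq           0.1237       7.009
  solve Keq expr → x = 0.02365; check Q = 3211
Then change container volume by factor 0.5 (V_new/V_old).
Step 3:
                    A           G
  init         0.2474       14.02
  Δ                 0           0
  eq           0.2474       14.02
  solve Keq expr → x = 0; check Q = 3211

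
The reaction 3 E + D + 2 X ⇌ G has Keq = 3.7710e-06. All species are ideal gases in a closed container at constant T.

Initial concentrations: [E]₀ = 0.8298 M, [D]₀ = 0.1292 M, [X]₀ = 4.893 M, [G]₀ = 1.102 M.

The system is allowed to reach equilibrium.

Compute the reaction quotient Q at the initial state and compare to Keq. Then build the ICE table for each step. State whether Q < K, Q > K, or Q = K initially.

Q₀ = 0.6235; Q > K (proceeds reverse)

Q₀ = 0.6235 vs Keq = 3.7710e-06 ⇒ Q>K, reverse
Step 1:
                   E          D          X          G
  Initial     0.8298     0.1292      4.893      1.102
  Change       3.259      1.086      2.173     -1.086
  Equil        4.089      1.216      7.066    0.01564
  solve Keq expr → x = -1.086; check Q = 3.7710e-06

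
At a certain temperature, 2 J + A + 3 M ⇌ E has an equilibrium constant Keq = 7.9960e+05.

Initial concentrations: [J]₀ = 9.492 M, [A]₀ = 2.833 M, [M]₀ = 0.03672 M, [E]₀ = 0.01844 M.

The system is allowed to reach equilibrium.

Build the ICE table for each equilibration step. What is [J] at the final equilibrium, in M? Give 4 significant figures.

Q₀ = 1.459 vs Keq = 7.9960e+05 ⇒ Q<K, forward
Step 1:
                  J         A         M         E
  init        9.492     2.833   0.03672   0.01844
  Δ        -0.02413  -0.01206  -0.03619   0.01206
  eq          9.468     2.821 5.3234e-04    0.0305
  solve Keq expr → x = 0.01206; check Q = 7.9960e+05

[J]_eq = 9.468 M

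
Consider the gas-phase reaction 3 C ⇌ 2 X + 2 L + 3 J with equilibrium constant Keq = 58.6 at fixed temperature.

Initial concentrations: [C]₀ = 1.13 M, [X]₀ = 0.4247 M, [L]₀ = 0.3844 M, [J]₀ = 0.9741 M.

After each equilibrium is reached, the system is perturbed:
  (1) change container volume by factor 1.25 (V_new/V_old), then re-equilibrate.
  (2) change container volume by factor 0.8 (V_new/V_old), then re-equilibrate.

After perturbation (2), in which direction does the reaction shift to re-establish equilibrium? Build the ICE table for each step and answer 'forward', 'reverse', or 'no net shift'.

Direction: reverse

Q₀ = 0.01707 vs Keq = 58.6 ⇒ Q<K, forward
Step 1:
                  C         X         L         J
  I            1.13    0.4247    0.3844    0.9741
  C         -0.7449    0.4966    0.4966    0.7449
  E          0.3851    0.9213     0.881     1.719
  solve Keq expr → x = 0.2483; check Q = 58.6
Then change container volume by factor 1.25 (V_new/V_old).
Step 2:
                  C         X         L         J
  I          0.3081     0.737    0.7048     1.375
  C        -0.05422   0.03615   0.03615   0.05422
  E          0.2539    0.7732     0.741     1.429
  solve Keq expr → x = 0.01807; check Q = 58.6
Then change container volume by factor 0.8 (V_new/V_old).
Step 3:
                  C         X         L         J
  I          0.3173    0.9665    0.9262     1.787
  C         0.06778  -0.04519  -0.04519  -0.06778
  E          0.3851    0.9213     0.881     1.719
  solve Keq expr → x = -0.02259; check Q = 58.6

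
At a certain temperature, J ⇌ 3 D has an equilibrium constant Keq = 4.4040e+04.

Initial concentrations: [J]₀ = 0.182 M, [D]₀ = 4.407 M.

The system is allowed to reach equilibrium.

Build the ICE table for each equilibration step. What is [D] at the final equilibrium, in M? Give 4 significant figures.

[D]_eq = 4.945 M

Q₀ = 470.3 vs Keq = 4.4040e+04 ⇒ Q<K, forward
Step 1:
                  J         D
  Initial     0.182     4.407
  Change    -0.1793    0.5378
  Equil    0.002745     4.945
  solve Keq expr → x = 0.1793; check Q = 4.4040e+04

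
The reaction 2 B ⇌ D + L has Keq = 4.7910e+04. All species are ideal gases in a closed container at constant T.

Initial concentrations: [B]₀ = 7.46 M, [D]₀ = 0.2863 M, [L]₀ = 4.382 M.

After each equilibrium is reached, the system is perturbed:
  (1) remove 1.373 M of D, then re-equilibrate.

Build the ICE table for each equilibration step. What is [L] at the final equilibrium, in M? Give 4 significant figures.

[L]_eq = 8.101 M

Q₀ = 0.02254 vs Keq = 4.7910e+04 ⇒ Q<K, forward
Step 1:
                  B         D         L
  Initial      7.46    0.2863     4.382
  Change     -7.434     3.717     3.717
  Equil     0.02601     4.003     8.099
  solve Keq expr → x = 3.717; check Q = 4.7910e+04
Then remove 1.373 M of D.
Step 2:
                  B         D         L
  Initial   0.02601      2.63     8.099
  Change  -0.004915  0.002457  0.002457
  Equil      0.0211     2.633     8.101
  solve Keq expr → x = 0.002457; check Q = 4.7910e+04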